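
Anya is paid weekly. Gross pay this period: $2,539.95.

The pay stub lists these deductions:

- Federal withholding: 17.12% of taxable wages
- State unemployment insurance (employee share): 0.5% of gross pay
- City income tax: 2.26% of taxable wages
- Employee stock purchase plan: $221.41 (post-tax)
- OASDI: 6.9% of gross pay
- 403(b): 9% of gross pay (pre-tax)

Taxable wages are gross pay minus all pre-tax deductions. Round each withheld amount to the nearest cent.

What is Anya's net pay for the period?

$1,454.04

403(b): $2,539.95 × 0.09 = $228.60
Taxable wages = $2,539.95 − $228.60 = $2,311.35
Federal withholding: $2,311.35 × 0.1712 = $395.70
City income tax: $2,311.35 × 0.0226 = $52.24
State unemployment insurance (employee share): $2,539.95 × 0.005 = $12.70
OASDI: $2,539.95 × 0.069 = $175.26
Employee stock purchase plan: $221.41
Total deductions = $228.60 + $395.70 + $52.24 + $12.70 + $175.26 + $221.41 = $1,085.91
Net pay = $2,539.95 − $1,085.91 = $1,454.04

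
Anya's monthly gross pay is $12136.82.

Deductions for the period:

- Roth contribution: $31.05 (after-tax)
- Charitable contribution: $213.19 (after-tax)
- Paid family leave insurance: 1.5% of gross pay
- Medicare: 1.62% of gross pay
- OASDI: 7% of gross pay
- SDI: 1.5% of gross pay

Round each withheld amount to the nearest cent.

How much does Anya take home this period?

$10482.28

Paid family leave insurance: $12136.82 × 0.015 = $182.05
Medicare: $12136.82 × 0.0162 = $196.62
OASDI: $12136.82 × 0.07 = $849.58
SDI: $12136.82 × 0.015 = $182.05
Roth contribution: $31.05
Charitable contribution: $213.19
Total deductions = $182.05 + $196.62 + $849.58 + $182.05 + $31.05 + $213.19 = $1654.54
Net pay = $12136.82 − $1654.54 = $10482.28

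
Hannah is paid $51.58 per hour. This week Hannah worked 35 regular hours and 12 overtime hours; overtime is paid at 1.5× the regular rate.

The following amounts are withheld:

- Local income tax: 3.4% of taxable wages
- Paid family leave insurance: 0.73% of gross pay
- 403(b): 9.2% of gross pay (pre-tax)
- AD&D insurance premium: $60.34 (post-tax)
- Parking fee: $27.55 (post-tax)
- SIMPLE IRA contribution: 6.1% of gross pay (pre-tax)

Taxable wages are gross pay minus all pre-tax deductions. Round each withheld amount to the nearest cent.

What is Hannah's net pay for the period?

Regular pay: 35 × $51.58 = $1,805.30
Overtime pay: 12 × $51.58 × 1.5 = $928.44
Gross pay = $1,805.30 + $928.44 = $2,733.74
403(b): $2,733.74 × 0.092 = $251.50
SIMPLE IRA contribution: $2,733.74 × 0.061 = $166.76
Pre-tax total = $251.50 + $166.76 = $418.26
Taxable wages = $2,733.74 − $418.26 = $2,315.48
Local income tax: $2,315.48 × 0.034 = $78.73
Paid family leave insurance: $2,733.74 × 0.0073 = $19.96
Parking fee: $27.55
AD&D insurance premium: $60.34
Total deductions = $251.50 + $166.76 + $78.73 + $19.96 + $27.55 + $60.34 = $604.84
Net pay = $2,733.74 − $604.84 = $2,128.90

$2,128.90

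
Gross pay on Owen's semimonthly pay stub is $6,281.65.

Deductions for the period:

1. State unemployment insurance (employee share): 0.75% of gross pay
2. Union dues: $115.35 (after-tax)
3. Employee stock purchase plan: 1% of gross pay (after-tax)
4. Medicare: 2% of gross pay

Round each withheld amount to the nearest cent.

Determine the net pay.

Medicare: $6,281.65 × 0.02 = $125.63
State unemployment insurance (employee share): $6,281.65 × 0.0075 = $47.11
Employee stock purchase plan: $6,281.65 × 0.01 = $62.82
Union dues: $115.35
Total deductions = $125.63 + $47.11 + $62.82 + $115.35 = $350.91
Net pay = $6,281.65 − $350.91 = $5,930.74

$5,930.74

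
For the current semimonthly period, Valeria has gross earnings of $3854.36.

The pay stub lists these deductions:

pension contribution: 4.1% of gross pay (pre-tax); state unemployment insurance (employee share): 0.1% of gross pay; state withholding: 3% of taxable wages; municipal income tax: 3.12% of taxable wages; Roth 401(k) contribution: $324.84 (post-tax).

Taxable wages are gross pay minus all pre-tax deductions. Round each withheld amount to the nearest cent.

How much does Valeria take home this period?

Pension contribution: $3854.36 × 0.041 = $158.03
Taxable wages = $3854.36 − $158.03 = $3696.33
State withholding: $3696.33 × 0.03 = $110.89
Municipal income tax: $3696.33 × 0.0312 = $115.33
State unemployment insurance (employee share): $3854.36 × 0.001 = $3.85
Roth 401(k) contribution: $324.84
Total deductions = $158.03 + $110.89 + $115.33 + $3.85 + $324.84 = $712.94
Net pay = $3854.36 − $712.94 = $3141.42

$3141.42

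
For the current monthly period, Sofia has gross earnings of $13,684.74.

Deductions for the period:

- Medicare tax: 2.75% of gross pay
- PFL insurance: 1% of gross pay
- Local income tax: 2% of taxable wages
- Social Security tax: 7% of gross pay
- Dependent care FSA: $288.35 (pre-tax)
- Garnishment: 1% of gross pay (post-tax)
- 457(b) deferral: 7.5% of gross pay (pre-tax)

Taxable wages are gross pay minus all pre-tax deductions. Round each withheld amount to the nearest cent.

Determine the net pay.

$10,514.67

457(b) deferral: $13,684.74 × 0.075 = $1,026.36
Dependent care FSA: $288.35
Pre-tax total = $1,026.36 + $288.35 = $1,314.71
Taxable wages = $13,684.74 − $1,314.71 = $12,370.03
Local income tax: $12,370.03 × 0.02 = $247.40
Medicare tax: $13,684.74 × 0.0275 = $376.33
Social Security tax: $13,684.74 × 0.07 = $957.93
PFL insurance: $13,684.74 × 0.01 = $136.85
Garnishment: $13,684.74 × 0.01 = $136.85
Total deductions = $1,026.36 + $288.35 + $247.40 + $376.33 + $957.93 + $136.85 + $136.85 = $3,170.07
Net pay = $13,684.74 − $3,170.07 = $10,514.67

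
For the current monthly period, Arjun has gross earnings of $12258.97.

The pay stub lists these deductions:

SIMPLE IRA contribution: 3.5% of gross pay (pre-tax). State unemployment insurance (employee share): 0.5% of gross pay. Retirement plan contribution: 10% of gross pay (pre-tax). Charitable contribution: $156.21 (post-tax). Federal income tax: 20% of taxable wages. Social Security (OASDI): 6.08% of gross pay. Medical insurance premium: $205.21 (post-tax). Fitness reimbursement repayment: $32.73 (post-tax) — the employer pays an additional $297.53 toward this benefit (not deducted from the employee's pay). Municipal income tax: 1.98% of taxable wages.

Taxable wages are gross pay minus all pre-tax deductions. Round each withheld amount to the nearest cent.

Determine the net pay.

$7072.46

Retirement plan contribution: $12258.97 × 0.1 = $1225.90
SIMPLE IRA contribution: $12258.97 × 0.035 = $429.06
Pre-tax total = $1225.90 + $429.06 = $1654.96
Taxable wages = $12258.97 − $1654.96 = $10604.01
Federal income tax: $10604.01 × 0.2 = $2120.80
Municipal income tax: $10604.01 × 0.0198 = $209.96
Social Security (OASDI): $12258.97 × 0.0608 = $745.35
State unemployment insurance (employee share): $12258.97 × 0.005 = $61.29
Fitness reimbursement repayment: $32.73
Charitable contribution: $156.21
Medical insurance premium: $205.21
(Employer's $297.53 toward fitness reimbursement repayment is not withheld from the employee.)
Total deductions = $1225.90 + $429.06 + $2120.80 + $209.96 + $745.35 + $61.29 + $32.73 + $156.21 + $205.21 = $5186.51
Net pay = $12258.97 − $5186.51 = $7072.46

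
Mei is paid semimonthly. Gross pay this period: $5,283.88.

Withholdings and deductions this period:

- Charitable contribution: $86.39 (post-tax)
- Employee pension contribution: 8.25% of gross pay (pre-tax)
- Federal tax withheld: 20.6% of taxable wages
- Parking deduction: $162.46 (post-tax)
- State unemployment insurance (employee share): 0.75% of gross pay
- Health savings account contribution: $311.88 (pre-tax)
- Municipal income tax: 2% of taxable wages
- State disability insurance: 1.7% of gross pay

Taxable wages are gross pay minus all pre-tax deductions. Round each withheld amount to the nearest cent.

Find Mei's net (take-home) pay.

$3,132.62

Employee pension contribution: $5,283.88 × 0.0825 = $435.92
Health savings account contribution: $311.88
Pre-tax total = $435.92 + $311.88 = $747.80
Taxable wages = $5,283.88 − $747.80 = $4,536.08
Municipal income tax: $4,536.08 × 0.02 = $90.72
Federal tax withheld: $4,536.08 × 0.206 = $934.43
State disability insurance: $5,283.88 × 0.017 = $89.83
State unemployment insurance (employee share): $5,283.88 × 0.0075 = $39.63
Parking deduction: $162.46
Charitable contribution: $86.39
Total deductions = $435.92 + $311.88 + $90.72 + $934.43 + $89.83 + $39.63 + $162.46 + $86.39 = $2,151.26
Net pay = $5,283.88 − $2,151.26 = $3,132.62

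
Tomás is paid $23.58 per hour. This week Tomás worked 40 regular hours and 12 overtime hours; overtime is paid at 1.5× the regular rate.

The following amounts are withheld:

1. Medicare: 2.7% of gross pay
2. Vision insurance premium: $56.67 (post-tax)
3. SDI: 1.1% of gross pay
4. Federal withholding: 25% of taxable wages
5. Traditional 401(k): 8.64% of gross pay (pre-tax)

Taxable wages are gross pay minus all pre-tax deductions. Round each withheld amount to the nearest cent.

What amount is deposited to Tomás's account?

$828.47

Regular pay: 40 × $23.58 = $943.20
Overtime pay: 12 × $23.58 × 1.5 = $424.44
Gross pay = $943.20 + $424.44 = $1367.64
Traditional 401(k): $1367.64 × 0.0864 = $118.16
Taxable wages = $1367.64 − $118.16 = $1249.48
Federal withholding: $1249.48 × 0.25 = $312.37
Medicare: $1367.64 × 0.027 = $36.93
SDI: $1367.64 × 0.011 = $15.04
Vision insurance premium: $56.67
Total deductions = $118.16 + $312.37 + $36.93 + $15.04 + $56.67 = $539.17
Net pay = $1367.64 − $539.17 = $828.47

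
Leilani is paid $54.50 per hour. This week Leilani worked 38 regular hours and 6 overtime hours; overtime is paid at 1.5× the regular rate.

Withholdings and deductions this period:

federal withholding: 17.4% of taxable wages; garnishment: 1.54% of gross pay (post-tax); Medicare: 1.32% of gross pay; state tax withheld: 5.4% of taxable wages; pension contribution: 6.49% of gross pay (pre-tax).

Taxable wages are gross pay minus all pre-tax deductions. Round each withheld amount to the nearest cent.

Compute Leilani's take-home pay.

Regular pay: 38 × $54.50 = $2,071.00
Overtime pay: 6 × $54.50 × 1.5 = $490.50
Gross pay = $2,071.00 + $490.50 = $2,561.50
Pension contribution: $2,561.50 × 0.0649 = $166.24
Taxable wages = $2,561.50 − $166.24 = $2,395.26
Federal withholding: $2,395.26 × 0.174 = $416.78
State tax withheld: $2,395.26 × 0.054 = $129.34
Medicare: $2,561.50 × 0.0132 = $33.81
Garnishment: $2,561.50 × 0.0154 = $39.45
Total deductions = $166.24 + $416.78 + $129.34 + $33.81 + $39.45 = $785.62
Net pay = $2,561.50 − $785.62 = $1,775.88

$1,775.88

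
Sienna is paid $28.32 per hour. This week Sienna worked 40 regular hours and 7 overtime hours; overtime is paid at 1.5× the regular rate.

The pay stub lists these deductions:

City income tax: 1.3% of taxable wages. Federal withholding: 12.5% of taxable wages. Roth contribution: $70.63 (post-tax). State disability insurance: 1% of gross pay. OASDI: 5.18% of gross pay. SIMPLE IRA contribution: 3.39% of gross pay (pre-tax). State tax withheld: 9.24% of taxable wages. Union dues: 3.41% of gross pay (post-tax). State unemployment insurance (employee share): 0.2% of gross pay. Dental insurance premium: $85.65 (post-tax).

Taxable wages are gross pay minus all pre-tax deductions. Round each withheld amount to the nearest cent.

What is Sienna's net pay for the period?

$767.05

Regular pay: 40 × $28.32 = $1,132.80
Overtime pay: 7 × $28.32 × 1.5 = $297.36
Gross pay = $1,132.80 + $297.36 = $1,430.16
SIMPLE IRA contribution: $1,430.16 × 0.0339 = $48.48
Taxable wages = $1,430.16 − $48.48 = $1,381.68
Federal withholding: $1,381.68 × 0.125 = $172.71
State tax withheld: $1,381.68 × 0.0924 = $127.67
City income tax: $1,381.68 × 0.013 = $17.96
OASDI: $1,430.16 × 0.0518 = $74.08
State unemployment insurance (employee share): $1,430.16 × 0.002 = $2.86
State disability insurance: $1,430.16 × 0.01 = $14.30
Union dues: $1,430.16 × 0.0341 = $48.77
Roth contribution: $70.63
Dental insurance premium: $85.65
Total deductions = $48.48 + $172.71 + $127.67 + $17.96 + $74.08 + $2.86 + $14.30 + $48.77 + $70.63 + $85.65 = $663.11
Net pay = $1,430.16 − $663.11 = $767.05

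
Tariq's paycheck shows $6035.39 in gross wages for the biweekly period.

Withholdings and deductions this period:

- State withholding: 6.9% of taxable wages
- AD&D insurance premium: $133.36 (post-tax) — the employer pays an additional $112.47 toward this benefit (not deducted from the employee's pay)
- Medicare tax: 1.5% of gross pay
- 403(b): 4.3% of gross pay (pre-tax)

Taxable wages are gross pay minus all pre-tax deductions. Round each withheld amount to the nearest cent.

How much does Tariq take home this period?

403(b): $6035.39 × 0.043 = $259.52
Taxable wages = $6035.39 − $259.52 = $5775.87
State withholding: $5775.87 × 0.069 = $398.54
Medicare tax: $6035.39 × 0.015 = $90.53
AD&D insurance premium: $133.36
(Employer's $112.47 toward AD&D insurance premium is not withheld from the employee.)
Total deductions = $259.52 + $398.54 + $90.53 + $133.36 = $881.95
Net pay = $6035.39 − $881.95 = $5153.44

$5153.44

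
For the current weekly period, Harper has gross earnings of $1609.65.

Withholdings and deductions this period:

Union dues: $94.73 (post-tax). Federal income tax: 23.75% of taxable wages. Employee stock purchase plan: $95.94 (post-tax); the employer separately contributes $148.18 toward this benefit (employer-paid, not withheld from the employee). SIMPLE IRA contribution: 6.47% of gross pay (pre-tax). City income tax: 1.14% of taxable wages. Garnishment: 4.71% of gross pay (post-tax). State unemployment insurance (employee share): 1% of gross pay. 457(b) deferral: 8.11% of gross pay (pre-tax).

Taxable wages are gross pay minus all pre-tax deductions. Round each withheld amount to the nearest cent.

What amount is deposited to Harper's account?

$750.16

SIMPLE IRA contribution: $1609.65 × 0.0647 = $104.14
457(b) deferral: $1609.65 × 0.0811 = $130.54
Pre-tax total = $104.14 + $130.54 = $234.68
Taxable wages = $1609.65 − $234.68 = $1374.97
City income tax: $1374.97 × 0.0114 = $15.67
Federal income tax: $1374.97 × 0.2375 = $326.56
State unemployment insurance (employee share): $1609.65 × 0.01 = $16.10
Employee stock purchase plan: $95.94
Garnishment: $1609.65 × 0.0471 = $75.81
Union dues: $94.73
(Employer's $148.18 toward employee stock purchase plan is not withheld from the employee.)
Total deductions = $104.14 + $130.54 + $15.67 + $326.56 + $16.10 + $95.94 + $75.81 + $94.73 = $859.49
Net pay = $1609.65 − $859.49 = $750.16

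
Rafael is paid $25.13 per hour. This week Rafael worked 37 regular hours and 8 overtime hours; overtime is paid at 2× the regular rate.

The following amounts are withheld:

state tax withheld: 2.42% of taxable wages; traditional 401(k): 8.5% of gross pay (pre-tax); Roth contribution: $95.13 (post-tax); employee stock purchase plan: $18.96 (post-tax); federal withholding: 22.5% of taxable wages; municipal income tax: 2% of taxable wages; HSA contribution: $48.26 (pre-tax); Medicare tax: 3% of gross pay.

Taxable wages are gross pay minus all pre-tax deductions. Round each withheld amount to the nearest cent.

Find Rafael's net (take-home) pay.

Regular pay: 37 × $25.13 = $929.81
Overtime pay: 8 × $25.13 × 2 = $402.08
Gross pay = $929.81 + $402.08 = $1,331.89
Traditional 401(k): $1,331.89 × 0.085 = $113.21
HSA contribution: $48.26
Pre-tax total = $113.21 + $48.26 = $161.47
Taxable wages = $1,331.89 − $161.47 = $1,170.42
Federal withholding: $1,170.42 × 0.225 = $263.34
Municipal income tax: $1,170.42 × 0.02 = $23.41
State tax withheld: $1,170.42 × 0.0242 = $28.32
Medicare tax: $1,331.89 × 0.03 = $39.96
Roth contribution: $95.13
Employee stock purchase plan: $18.96
Total deductions = $113.21 + $48.26 + $263.34 + $23.41 + $28.32 + $39.96 + $95.13 + $18.96 = $630.59
Net pay = $1,331.89 − $630.59 = $701.30

$701.30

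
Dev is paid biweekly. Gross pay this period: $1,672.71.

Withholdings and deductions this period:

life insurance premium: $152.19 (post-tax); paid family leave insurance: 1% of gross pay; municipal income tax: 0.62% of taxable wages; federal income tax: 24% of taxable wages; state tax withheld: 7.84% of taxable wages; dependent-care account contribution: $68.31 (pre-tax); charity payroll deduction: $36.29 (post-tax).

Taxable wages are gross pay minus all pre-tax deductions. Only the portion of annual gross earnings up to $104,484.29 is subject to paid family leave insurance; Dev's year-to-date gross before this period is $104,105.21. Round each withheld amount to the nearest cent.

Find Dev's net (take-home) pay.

$891.34

Dependent-care account contribution: $68.31
Taxable wages = $1,672.71 − $68.31 = $1,604.40
State tax withheld: $1,604.40 × 0.0784 = $125.78
Federal income tax: $1,604.40 × 0.24 = $385.06
Municipal income tax: $1,604.40 × 0.0062 = $9.95
Paid family leave insurance: only $104,484.29 − $104,105.21 = $379.08 of this check is subject → $379.08 × 0.01 = $3.79
Charity payroll deduction: $36.29
Life insurance premium: $152.19
Total deductions = $68.31 + $125.78 + $385.06 + $9.95 + $3.79 + $36.29 + $152.19 = $781.37
Net pay = $1,672.71 − $781.37 = $891.34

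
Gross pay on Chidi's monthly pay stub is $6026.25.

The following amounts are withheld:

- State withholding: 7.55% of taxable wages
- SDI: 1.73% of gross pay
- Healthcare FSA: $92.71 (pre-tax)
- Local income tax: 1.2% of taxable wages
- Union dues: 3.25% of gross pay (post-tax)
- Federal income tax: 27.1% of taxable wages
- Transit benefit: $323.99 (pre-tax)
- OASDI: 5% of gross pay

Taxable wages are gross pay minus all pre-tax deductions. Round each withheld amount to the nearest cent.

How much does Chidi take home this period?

Transit benefit: $323.99
Healthcare FSA: $92.71
Pre-tax total = $323.99 + $92.71 = $416.70
Taxable wages = $6026.25 − $416.70 = $5609.55
State withholding: $5609.55 × 0.0755 = $423.52
Local income tax: $5609.55 × 0.012 = $67.31
Federal income tax: $5609.55 × 0.271 = $1520.19
SDI: $6026.25 × 0.0173 = $104.25
OASDI: $6026.25 × 0.05 = $301.31
Union dues: $6026.25 × 0.0325 = $195.85
Total deductions = $323.99 + $92.71 + $423.52 + $67.31 + $1520.19 + $104.25 + $301.31 + $195.85 = $3029.13
Net pay = $6026.25 − $3029.13 = $2997.12

$2997.12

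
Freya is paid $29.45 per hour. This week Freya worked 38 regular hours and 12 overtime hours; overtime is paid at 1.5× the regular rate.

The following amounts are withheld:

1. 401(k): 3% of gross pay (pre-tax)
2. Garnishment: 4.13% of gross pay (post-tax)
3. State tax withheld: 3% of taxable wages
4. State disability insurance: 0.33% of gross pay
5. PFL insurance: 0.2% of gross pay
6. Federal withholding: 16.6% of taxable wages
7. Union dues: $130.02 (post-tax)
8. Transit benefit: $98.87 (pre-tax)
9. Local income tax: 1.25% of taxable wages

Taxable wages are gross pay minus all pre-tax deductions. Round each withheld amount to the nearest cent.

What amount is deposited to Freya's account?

Regular pay: 38 × $29.45 = $1,119.10
Overtime pay: 12 × $29.45 × 1.5 = $530.10
Gross pay = $1,119.10 + $530.10 = $1,649.20
401(k): $1,649.20 × 0.03 = $49.48
Transit benefit: $98.87
Pre-tax total = $49.48 + $98.87 = $148.35
Taxable wages = $1,649.20 − $148.35 = $1,500.85
Local income tax: $1,500.85 × 0.0125 = $18.76
State tax withheld: $1,500.85 × 0.03 = $45.03
Federal withholding: $1,500.85 × 0.166 = $249.14
PFL insurance: $1,649.20 × 0.002 = $3.30
State disability insurance: $1,649.20 × 0.0033 = $5.44
Union dues: $130.02
Garnishment: $1,649.20 × 0.0413 = $68.11
Total deductions = $49.48 + $98.87 + $18.76 + $45.03 + $249.14 + $3.30 + $5.44 + $130.02 + $68.11 = $668.15
Net pay = $1,649.20 − $668.15 = $981.05

$981.05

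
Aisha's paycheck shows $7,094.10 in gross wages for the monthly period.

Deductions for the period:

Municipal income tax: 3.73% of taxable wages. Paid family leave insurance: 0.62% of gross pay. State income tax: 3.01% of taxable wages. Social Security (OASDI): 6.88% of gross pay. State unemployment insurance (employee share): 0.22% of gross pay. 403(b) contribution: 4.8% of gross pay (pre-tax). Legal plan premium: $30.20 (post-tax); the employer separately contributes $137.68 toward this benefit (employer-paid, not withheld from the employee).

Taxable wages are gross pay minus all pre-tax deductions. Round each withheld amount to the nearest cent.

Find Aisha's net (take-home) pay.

$5,720.53

403(b) contribution: $7,094.10 × 0.048 = $340.52
Taxable wages = $7,094.10 − $340.52 = $6,753.58
State income tax: $6,753.58 × 0.0301 = $203.28
Municipal income tax: $6,753.58 × 0.0373 = $251.91
Paid family leave insurance: $7,094.10 × 0.0062 = $43.98
State unemployment insurance (employee share): $7,094.10 × 0.0022 = $15.61
Social Security (OASDI): $7,094.10 × 0.0688 = $488.07
Legal plan premium: $30.20
(Employer's $137.68 toward legal plan premium is not withheld from the employee.)
Total deductions = $340.52 + $203.28 + $251.91 + $43.98 + $15.61 + $488.07 + $30.20 = $1,373.57
Net pay = $7,094.10 − $1,373.57 = $5,720.53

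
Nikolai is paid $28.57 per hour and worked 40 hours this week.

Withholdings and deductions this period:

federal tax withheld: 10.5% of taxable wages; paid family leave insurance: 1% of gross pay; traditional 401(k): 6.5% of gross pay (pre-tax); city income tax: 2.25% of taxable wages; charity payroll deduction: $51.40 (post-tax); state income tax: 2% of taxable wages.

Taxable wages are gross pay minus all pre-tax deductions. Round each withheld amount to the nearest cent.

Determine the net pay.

$848.09

Gross pay: 40 × $28.57 = $1,142.80
Traditional 401(k): $1,142.80 × 0.065 = $74.28
Taxable wages = $1,142.80 − $74.28 = $1,068.52
Federal tax withheld: $1,068.52 × 0.105 = $112.19
City income tax: $1,068.52 × 0.0225 = $24.04
State income tax: $1,068.52 × 0.02 = $21.37
Paid family leave insurance: $1,142.80 × 0.01 = $11.43
Charity payroll deduction: $51.40
Total deductions = $74.28 + $112.19 + $24.04 + $21.37 + $11.43 + $51.40 = $294.71
Net pay = $1,142.80 − $294.71 = $848.09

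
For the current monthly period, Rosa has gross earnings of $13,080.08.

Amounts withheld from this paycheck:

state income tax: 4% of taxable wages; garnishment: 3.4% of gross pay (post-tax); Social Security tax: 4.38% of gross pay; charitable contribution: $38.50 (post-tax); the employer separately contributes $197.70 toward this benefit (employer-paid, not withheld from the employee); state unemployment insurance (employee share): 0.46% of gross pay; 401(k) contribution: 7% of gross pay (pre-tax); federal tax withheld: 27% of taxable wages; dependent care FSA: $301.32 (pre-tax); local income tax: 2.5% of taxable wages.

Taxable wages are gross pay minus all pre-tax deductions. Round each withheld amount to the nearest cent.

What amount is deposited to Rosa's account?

$6,772.69

401(k) contribution: $13,080.08 × 0.07 = $915.61
Dependent care FSA: $301.32
Pre-tax total = $915.61 + $301.32 = $1,216.93
Taxable wages = $13,080.08 − $1,216.93 = $11,863.15
Local income tax: $11,863.15 × 0.025 = $296.58
State income tax: $11,863.15 × 0.04 = $474.53
Federal tax withheld: $11,863.15 × 0.27 = $3,203.05
State unemployment insurance (employee share): $13,080.08 × 0.0046 = $60.17
Social Security tax: $13,080.08 × 0.0438 = $572.91
Garnishment: $13,080.08 × 0.034 = $444.72
Charitable contribution: $38.50
(Employer's $197.70 toward charitable contribution is not withheld from the employee.)
Total deductions = $915.61 + $301.32 + $296.58 + $474.53 + $3,203.05 + $60.17 + $572.91 + $444.72 + $38.50 = $6,307.39
Net pay = $13,080.08 − $6,307.39 = $6,772.69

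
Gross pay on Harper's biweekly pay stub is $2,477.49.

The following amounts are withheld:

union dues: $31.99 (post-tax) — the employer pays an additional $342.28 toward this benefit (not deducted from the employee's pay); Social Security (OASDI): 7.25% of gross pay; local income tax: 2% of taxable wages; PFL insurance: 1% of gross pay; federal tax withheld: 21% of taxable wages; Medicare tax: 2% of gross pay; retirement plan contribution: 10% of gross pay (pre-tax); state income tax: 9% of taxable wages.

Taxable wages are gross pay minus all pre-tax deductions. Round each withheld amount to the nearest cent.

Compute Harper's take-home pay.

$1,230.29

Retirement plan contribution: $2,477.49 × 0.1 = $247.75
Taxable wages = $2,477.49 − $247.75 = $2,229.74
Local income tax: $2,229.74 × 0.02 = $44.59
State income tax: $2,229.74 × 0.09 = $200.68
Federal tax withheld: $2,229.74 × 0.21 = $468.25
Medicare tax: $2,477.49 × 0.02 = $49.55
PFL insurance: $2,477.49 × 0.01 = $24.77
Social Security (OASDI): $2,477.49 × 0.0725 = $179.62
Union dues: $31.99
(Employer's $342.28 toward union dues is not withheld from the employee.)
Total deductions = $247.75 + $44.59 + $200.68 + $468.25 + $49.55 + $24.77 + $179.62 + $31.99 = $1,247.20
Net pay = $2,477.49 − $1,247.20 = $1,230.29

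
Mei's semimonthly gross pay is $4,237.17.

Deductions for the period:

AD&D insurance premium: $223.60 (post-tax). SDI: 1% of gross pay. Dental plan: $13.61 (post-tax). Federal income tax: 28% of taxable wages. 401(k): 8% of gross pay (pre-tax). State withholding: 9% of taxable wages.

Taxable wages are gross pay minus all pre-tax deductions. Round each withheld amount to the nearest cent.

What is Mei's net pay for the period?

$2,176.28

401(k): $4,237.17 × 0.08 = $338.97
Taxable wages = $4,237.17 − $338.97 = $3,898.20
State withholding: $3,898.20 × 0.09 = $350.84
Federal income tax: $3,898.20 × 0.28 = $1,091.50
SDI: $4,237.17 × 0.01 = $42.37
Dental plan: $13.61
AD&D insurance premium: $223.60
Total deductions = $338.97 + $350.84 + $1,091.50 + $42.37 + $13.61 + $223.60 = $2,060.89
Net pay = $4,237.17 − $2,060.89 = $2,176.28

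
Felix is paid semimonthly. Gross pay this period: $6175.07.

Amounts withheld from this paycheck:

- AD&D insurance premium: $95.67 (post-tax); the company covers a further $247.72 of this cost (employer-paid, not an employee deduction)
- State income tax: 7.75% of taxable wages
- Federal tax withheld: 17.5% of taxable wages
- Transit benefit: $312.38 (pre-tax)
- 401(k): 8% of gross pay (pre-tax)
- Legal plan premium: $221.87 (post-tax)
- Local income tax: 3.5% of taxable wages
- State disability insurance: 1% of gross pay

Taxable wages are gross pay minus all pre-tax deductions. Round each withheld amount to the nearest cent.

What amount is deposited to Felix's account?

Transit benefit: $312.38
401(k): $6175.07 × 0.08 = $494.01
Pre-tax total = $312.38 + $494.01 = $806.39
Taxable wages = $6175.07 − $806.39 = $5368.68
Local income tax: $5368.68 × 0.035 = $187.90
State income tax: $5368.68 × 0.0775 = $416.07
Federal tax withheld: $5368.68 × 0.175 = $939.52
State disability insurance: $6175.07 × 0.01 = $61.75
Legal plan premium: $221.87
AD&D insurance premium: $95.67
(Employer's $247.72 toward AD&D insurance premium is not withheld from the employee.)
Total deductions = $312.38 + $494.01 + $187.90 + $416.07 + $939.52 + $61.75 + $221.87 + $95.67 = $2729.17
Net pay = $6175.07 − $2729.17 = $3445.90

$3445.90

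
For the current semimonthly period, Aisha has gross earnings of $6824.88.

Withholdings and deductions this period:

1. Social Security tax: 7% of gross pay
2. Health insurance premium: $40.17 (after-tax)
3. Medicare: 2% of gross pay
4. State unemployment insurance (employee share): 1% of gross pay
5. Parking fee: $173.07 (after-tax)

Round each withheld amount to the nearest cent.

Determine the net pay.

Medicare: $6824.88 × 0.02 = $136.50
Social Security tax: $6824.88 × 0.07 = $477.74
State unemployment insurance (employee share): $6824.88 × 0.01 = $68.25
Parking fee: $173.07
Health insurance premium: $40.17
Total deductions = $136.50 + $477.74 + $68.25 + $173.07 + $40.17 = $895.73
Net pay = $6824.88 − $895.73 = $5929.15

$5929.15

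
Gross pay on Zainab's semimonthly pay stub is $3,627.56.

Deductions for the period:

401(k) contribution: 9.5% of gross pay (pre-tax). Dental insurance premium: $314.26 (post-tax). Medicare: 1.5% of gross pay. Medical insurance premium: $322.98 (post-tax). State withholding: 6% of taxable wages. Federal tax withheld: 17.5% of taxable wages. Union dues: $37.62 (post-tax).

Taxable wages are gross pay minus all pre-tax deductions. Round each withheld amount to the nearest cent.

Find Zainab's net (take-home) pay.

$1,782.18

401(k) contribution: $3,627.56 × 0.095 = $344.62
Taxable wages = $3,627.56 − $344.62 = $3,282.94
State withholding: $3,282.94 × 0.06 = $196.98
Federal tax withheld: $3,282.94 × 0.175 = $574.51
Medicare: $3,627.56 × 0.015 = $54.41
Union dues: $37.62
Medical insurance premium: $322.98
Dental insurance premium: $314.26
Total deductions = $344.62 + $196.98 + $574.51 + $54.41 + $37.62 + $322.98 + $314.26 = $1,845.38
Net pay = $3,627.56 − $1,845.38 = $1,782.18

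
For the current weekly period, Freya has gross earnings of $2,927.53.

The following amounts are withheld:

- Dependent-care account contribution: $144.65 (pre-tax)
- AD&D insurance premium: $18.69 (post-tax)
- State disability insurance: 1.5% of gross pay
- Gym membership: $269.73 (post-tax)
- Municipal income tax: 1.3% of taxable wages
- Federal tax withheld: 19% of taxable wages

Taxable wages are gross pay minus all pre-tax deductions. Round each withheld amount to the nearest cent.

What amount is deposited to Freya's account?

$1,885.62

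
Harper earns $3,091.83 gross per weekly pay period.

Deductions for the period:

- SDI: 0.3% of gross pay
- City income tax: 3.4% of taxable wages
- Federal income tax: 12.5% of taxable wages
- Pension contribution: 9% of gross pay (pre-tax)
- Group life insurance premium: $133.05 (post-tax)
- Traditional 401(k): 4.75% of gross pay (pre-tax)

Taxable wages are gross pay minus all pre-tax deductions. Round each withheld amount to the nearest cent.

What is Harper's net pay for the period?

$2,100.37

Pension contribution: $3,091.83 × 0.09 = $278.26
Traditional 401(k): $3,091.83 × 0.0475 = $146.86
Pre-tax total = $278.26 + $146.86 = $425.12
Taxable wages = $3,091.83 − $425.12 = $2,666.71
City income tax: $2,666.71 × 0.034 = $90.67
Federal income tax: $2,666.71 × 0.125 = $333.34
SDI: $3,091.83 × 0.003 = $9.28
Group life insurance premium: $133.05
Total deductions = $278.26 + $146.86 + $90.67 + $333.34 + $9.28 + $133.05 = $991.46
Net pay = $3,091.83 − $991.46 = $2,100.37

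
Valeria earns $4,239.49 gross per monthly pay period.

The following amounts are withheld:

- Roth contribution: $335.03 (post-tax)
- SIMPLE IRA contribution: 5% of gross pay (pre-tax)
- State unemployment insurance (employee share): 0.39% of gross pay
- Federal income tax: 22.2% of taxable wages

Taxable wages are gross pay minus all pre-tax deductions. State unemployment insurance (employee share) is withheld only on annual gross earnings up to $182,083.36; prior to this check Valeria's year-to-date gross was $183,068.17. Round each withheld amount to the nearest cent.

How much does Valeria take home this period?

SIMPLE IRA contribution: $4,239.49 × 0.05 = $211.97
Taxable wages = $4,239.49 − $211.97 = $4,027.52
Federal income tax: $4,027.52 × 0.222 = $894.11
State unemployment insurance (employee share): annual cap $182,083.36 already reached (YTD $183,068.17), so $0.00
Roth contribution: $335.03
Total deductions = $211.97 + $894.11 + $0.00 + $335.03 = $1,441.11
Net pay = $4,239.49 − $1,441.11 = $2,798.38

$2,798.38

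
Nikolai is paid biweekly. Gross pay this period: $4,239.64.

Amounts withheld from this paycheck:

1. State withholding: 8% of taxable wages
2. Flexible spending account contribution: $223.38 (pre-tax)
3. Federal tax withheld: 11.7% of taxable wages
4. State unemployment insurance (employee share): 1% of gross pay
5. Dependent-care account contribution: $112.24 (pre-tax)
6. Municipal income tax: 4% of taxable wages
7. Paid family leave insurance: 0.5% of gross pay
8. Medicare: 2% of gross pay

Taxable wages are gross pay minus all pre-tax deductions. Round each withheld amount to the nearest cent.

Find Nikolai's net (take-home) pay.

$2,830.38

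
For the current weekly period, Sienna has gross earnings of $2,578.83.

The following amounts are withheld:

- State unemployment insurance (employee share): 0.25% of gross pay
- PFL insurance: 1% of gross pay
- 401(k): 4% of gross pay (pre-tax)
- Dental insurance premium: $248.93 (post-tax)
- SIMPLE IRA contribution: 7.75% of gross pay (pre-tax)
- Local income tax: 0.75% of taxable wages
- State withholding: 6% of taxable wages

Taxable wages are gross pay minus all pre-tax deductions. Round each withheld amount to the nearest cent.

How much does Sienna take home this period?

$1,841.03

401(k): $2,578.83 × 0.04 = $103.15
SIMPLE IRA contribution: $2,578.83 × 0.0775 = $199.86
Pre-tax total = $103.15 + $199.86 = $303.01
Taxable wages = $2,578.83 − $303.01 = $2,275.82
Local income tax: $2,275.82 × 0.0075 = $17.07
State withholding: $2,275.82 × 0.06 = $136.55
State unemployment insurance (employee share): $2,578.83 × 0.0025 = $6.45
PFL insurance: $2,578.83 × 0.01 = $25.79
Dental insurance premium: $248.93
Total deductions = $103.15 + $199.86 + $17.07 + $136.55 + $6.45 + $25.79 + $248.93 = $737.80
Net pay = $2,578.83 − $737.80 = $1,841.03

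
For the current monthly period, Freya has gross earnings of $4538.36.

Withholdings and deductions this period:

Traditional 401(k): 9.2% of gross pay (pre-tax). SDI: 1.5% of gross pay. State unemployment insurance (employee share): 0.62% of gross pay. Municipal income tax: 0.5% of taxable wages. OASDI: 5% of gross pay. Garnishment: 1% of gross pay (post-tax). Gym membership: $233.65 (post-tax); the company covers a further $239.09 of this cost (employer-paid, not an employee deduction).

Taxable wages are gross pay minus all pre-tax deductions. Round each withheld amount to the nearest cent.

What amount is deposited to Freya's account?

$3498.06

Traditional 401(k): $4538.36 × 0.092 = $417.53
Taxable wages = $4538.36 − $417.53 = $4120.83
Municipal income tax: $4120.83 × 0.005 = $20.60
OASDI: $4538.36 × 0.05 = $226.92
SDI: $4538.36 × 0.015 = $68.08
State unemployment insurance (employee share): $4538.36 × 0.0062 = $28.14
Gym membership: $233.65
Garnishment: $4538.36 × 0.01 = $45.38
(Employer's $239.09 toward gym membership is not withheld from the employee.)
Total deductions = $417.53 + $20.60 + $226.92 + $68.08 + $28.14 + $233.65 + $45.38 = $1040.30
Net pay = $4538.36 − $1040.30 = $3498.06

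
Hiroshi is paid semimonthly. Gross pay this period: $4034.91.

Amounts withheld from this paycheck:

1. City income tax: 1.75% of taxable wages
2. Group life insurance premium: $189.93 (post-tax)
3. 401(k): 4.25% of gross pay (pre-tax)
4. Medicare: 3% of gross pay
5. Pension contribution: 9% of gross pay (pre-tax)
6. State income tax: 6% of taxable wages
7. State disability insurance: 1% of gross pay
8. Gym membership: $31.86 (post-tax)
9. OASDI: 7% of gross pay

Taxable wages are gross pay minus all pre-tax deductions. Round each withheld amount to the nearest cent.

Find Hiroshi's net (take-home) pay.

Pension contribution: $4034.91 × 0.09 = $363.14
401(k): $4034.91 × 0.0425 = $171.48
Pre-tax total = $363.14 + $171.48 = $534.62
Taxable wages = $4034.91 − $534.62 = $3500.29
City income tax: $3500.29 × 0.0175 = $61.26
State income tax: $3500.29 × 0.06 = $210.02
OASDI: $4034.91 × 0.07 = $282.44
State disability insurance: $4034.91 × 0.01 = $40.35
Medicare: $4034.91 × 0.03 = $121.05
Gym membership: $31.86
Group life insurance premium: $189.93
Total deductions = $363.14 + $171.48 + $61.26 + $210.02 + $282.44 + $40.35 + $121.05 + $31.86 + $189.93 = $1471.53
Net pay = $4034.91 − $1471.53 = $2563.38

$2563.38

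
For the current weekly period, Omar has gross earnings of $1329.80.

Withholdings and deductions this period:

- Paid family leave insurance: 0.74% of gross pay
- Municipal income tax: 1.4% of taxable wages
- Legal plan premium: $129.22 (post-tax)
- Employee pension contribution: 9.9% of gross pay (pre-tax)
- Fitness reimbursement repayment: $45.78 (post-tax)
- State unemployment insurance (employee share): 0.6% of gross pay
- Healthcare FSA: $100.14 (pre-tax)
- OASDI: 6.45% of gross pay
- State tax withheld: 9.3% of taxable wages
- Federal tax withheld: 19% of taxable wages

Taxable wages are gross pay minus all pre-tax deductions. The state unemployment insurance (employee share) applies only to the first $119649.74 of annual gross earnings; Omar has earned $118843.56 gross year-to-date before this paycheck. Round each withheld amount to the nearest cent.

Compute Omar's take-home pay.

Employee pension contribution: $1329.80 × 0.099 = $131.65
Healthcare FSA: $100.14
Pre-tax total = $131.65 + $100.14 = $231.79
Taxable wages = $1329.80 − $231.79 = $1098.01
Municipal income tax: $1098.01 × 0.014 = $15.37
Federal tax withheld: $1098.01 × 0.19 = $208.62
State tax withheld: $1098.01 × 0.093 = $102.11
Paid family leave insurance: $1329.80 × 0.0074 = $9.84
State unemployment insurance (employee share): only $119649.74 − $118843.56 = $806.18 of this check is subject → $806.18 × 0.006 = $4.84
OASDI: $1329.80 × 0.0645 = $85.77
Legal plan premium: $129.22
Fitness reimbursement repayment: $45.78
Total deductions = $131.65 + $100.14 + $15.37 + $208.62 + $102.11 + $9.84 + $4.84 + $85.77 + $129.22 + $45.78 = $833.34
Net pay = $1329.80 − $833.34 = $496.46

$496.46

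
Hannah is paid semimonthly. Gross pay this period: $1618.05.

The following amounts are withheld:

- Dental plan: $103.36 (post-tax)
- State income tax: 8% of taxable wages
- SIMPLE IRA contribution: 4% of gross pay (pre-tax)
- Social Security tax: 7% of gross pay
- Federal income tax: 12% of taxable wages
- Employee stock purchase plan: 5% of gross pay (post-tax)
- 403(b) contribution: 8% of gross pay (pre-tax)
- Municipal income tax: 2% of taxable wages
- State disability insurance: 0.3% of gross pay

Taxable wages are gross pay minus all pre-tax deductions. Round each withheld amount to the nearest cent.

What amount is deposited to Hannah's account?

$808.26

SIMPLE IRA contribution: $1618.05 × 0.04 = $64.72
403(b) contribution: $1618.05 × 0.08 = $129.44
Pre-tax total = $64.72 + $129.44 = $194.16
Taxable wages = $1618.05 − $194.16 = $1423.89
Federal income tax: $1423.89 × 0.12 = $170.87
State income tax: $1423.89 × 0.08 = $113.91
Municipal income tax: $1423.89 × 0.02 = $28.48
Social Security tax: $1618.05 × 0.07 = $113.26
State disability insurance: $1618.05 × 0.003 = $4.85
Dental plan: $103.36
Employee stock purchase plan: $1618.05 × 0.05 = $80.90
Total deductions = $64.72 + $129.44 + $170.87 + $113.91 + $28.48 + $113.26 + $4.85 + $103.36 + $80.90 = $809.79
Net pay = $1618.05 − $809.79 = $808.26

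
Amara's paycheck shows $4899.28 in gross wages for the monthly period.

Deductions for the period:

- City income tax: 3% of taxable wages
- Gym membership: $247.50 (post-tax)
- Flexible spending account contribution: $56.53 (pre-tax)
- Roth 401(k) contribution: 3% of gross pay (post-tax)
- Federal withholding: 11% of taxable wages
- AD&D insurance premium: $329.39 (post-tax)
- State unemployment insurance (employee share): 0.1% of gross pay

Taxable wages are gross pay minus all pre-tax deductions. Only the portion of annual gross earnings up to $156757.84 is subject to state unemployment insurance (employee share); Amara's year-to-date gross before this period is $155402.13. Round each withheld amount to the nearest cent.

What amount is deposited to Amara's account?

$3439.54

Flexible spending account contribution: $56.53
Taxable wages = $4899.28 − $56.53 = $4842.75
City income tax: $4842.75 × 0.03 = $145.28
Federal withholding: $4842.75 × 0.11 = $532.70
State unemployment insurance (employee share): only $156757.84 − $155402.13 = $1355.71 of this check is subject → $1355.71 × 0.001 = $1.36
Roth 401(k) contribution: $4899.28 × 0.03 = $146.98
AD&D insurance premium: $329.39
Gym membership: $247.50
Total deductions = $56.53 + $145.28 + $532.70 + $1.36 + $146.98 + $329.39 + $247.50 = $1459.74
Net pay = $4899.28 − $1459.74 = $3439.54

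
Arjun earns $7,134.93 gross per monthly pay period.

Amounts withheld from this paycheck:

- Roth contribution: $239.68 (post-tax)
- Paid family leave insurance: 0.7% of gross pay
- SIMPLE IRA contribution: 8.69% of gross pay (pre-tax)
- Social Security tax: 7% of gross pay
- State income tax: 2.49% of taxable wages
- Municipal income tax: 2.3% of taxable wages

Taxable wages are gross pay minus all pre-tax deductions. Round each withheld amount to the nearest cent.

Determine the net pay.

$5,413.77

SIMPLE IRA contribution: $7,134.93 × 0.0869 = $620.03
Taxable wages = $7,134.93 − $620.03 = $6,514.90
State income tax: $6,514.90 × 0.0249 = $162.22
Municipal income tax: $6,514.90 × 0.023 = $149.84
Social Security tax: $7,134.93 × 0.07 = $499.45
Paid family leave insurance: $7,134.93 × 0.007 = $49.94
Roth contribution: $239.68
Total deductions = $620.03 + $162.22 + $149.84 + $499.45 + $49.94 + $239.68 = $1,721.16
Net pay = $7,134.93 − $1,721.16 = $5,413.77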